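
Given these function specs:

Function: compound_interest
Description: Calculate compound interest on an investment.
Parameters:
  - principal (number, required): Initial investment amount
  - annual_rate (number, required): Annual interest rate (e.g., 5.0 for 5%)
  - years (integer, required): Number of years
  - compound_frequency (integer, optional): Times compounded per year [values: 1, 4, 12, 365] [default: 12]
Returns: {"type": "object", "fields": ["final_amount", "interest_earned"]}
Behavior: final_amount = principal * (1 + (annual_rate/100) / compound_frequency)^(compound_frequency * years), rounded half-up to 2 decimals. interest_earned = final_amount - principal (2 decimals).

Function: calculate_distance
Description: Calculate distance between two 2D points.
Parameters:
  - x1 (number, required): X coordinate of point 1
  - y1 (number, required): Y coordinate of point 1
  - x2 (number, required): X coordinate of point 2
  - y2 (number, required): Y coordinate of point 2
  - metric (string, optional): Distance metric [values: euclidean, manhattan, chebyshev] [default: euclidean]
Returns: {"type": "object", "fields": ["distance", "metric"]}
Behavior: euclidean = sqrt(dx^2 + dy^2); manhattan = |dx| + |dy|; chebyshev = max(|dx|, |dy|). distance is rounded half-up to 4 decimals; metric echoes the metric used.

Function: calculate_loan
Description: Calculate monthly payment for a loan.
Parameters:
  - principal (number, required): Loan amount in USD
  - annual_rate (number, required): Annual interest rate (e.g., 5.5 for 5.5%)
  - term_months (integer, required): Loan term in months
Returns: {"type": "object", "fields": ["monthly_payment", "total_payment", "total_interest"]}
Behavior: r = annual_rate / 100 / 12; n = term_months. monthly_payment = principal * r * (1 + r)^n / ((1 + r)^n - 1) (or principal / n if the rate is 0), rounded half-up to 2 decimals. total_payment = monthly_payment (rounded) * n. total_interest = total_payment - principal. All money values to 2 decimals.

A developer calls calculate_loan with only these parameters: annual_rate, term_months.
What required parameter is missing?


Required parameters: principal, annual_rate, term_months
Provided: annual_rate, term_months
Missing: principal
principal


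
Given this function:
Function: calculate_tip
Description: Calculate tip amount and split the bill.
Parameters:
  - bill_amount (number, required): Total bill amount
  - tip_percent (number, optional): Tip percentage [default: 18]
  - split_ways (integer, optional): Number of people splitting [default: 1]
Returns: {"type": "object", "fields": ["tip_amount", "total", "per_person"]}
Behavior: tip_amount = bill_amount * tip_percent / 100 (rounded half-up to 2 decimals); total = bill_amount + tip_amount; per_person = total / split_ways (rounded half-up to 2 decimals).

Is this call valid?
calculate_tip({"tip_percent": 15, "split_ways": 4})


Checking required parameters...
Missing required parameter: bill_amount
Invalid - missing required parameter 'bill_amount'


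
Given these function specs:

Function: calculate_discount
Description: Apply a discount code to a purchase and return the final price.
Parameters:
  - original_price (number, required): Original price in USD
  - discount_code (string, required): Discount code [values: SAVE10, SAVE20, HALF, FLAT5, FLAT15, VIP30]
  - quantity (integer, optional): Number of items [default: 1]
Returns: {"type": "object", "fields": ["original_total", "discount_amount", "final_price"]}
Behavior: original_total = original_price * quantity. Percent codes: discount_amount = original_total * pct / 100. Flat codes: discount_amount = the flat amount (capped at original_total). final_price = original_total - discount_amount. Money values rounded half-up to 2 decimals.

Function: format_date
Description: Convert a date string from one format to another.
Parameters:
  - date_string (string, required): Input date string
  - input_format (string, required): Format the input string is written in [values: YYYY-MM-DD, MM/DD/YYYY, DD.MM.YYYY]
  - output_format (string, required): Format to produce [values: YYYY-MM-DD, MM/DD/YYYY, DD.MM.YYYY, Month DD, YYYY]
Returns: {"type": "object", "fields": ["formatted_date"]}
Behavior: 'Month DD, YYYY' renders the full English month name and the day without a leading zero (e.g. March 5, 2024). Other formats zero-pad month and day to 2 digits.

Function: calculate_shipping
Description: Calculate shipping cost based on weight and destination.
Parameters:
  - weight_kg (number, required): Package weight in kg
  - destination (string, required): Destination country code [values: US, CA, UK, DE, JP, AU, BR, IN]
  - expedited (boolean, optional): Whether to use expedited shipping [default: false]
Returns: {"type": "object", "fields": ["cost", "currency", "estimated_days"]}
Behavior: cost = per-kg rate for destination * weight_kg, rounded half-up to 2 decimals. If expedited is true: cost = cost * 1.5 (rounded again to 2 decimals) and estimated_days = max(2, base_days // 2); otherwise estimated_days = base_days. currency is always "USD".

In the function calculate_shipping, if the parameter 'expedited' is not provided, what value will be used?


The calculate_shipping spec declares:
  - expedited (boolean, optional): Whether to use expedited shipping [default: false]
Default:
false


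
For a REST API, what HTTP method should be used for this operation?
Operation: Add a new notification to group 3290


GET = read, POST = create, PUT = update/replace, DELETE = remove
This operation is a create.
POST


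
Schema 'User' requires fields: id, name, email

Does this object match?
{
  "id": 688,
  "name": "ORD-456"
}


Checking required fields...
Missing: email
Invalid - missing required field 'email'


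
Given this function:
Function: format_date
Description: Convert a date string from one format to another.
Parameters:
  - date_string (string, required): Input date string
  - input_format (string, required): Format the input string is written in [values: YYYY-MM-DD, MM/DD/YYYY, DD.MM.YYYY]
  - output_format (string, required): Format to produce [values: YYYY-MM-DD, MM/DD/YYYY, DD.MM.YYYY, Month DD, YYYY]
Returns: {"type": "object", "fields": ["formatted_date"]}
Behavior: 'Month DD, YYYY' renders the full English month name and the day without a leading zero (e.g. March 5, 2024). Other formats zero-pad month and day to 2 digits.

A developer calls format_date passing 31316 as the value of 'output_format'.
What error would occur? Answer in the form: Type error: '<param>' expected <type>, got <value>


Spec: 'output_format' is declared as string; 31316 is an integer.
Type error: 'output_format' expected string, got 31316


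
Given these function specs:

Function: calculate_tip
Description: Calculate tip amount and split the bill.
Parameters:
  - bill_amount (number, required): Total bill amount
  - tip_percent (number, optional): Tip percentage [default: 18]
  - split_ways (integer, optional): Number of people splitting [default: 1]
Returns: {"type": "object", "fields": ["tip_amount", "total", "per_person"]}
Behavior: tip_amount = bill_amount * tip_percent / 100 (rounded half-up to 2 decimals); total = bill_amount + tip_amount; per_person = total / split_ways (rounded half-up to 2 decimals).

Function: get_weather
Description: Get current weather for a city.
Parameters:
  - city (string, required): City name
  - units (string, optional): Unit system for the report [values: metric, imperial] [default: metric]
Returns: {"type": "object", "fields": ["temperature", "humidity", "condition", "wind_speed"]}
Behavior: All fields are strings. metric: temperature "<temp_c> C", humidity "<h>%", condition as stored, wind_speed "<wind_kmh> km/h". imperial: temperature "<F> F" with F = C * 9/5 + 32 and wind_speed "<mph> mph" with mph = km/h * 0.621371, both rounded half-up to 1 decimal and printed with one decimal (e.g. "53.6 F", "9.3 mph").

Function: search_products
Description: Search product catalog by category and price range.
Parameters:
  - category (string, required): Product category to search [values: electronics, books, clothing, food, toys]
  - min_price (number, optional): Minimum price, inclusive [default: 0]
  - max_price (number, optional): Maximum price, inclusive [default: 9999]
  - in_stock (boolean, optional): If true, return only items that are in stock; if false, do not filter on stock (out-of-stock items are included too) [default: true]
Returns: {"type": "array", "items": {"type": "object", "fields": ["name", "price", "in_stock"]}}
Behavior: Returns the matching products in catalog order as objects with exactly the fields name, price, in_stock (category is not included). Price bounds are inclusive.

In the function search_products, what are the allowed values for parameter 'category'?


The search_products spec declares:
  - category (string, required): Product category to search [values: electronics, books, clothing, food, toys]
Allowed values:
electronics, books, clothing, food, toys


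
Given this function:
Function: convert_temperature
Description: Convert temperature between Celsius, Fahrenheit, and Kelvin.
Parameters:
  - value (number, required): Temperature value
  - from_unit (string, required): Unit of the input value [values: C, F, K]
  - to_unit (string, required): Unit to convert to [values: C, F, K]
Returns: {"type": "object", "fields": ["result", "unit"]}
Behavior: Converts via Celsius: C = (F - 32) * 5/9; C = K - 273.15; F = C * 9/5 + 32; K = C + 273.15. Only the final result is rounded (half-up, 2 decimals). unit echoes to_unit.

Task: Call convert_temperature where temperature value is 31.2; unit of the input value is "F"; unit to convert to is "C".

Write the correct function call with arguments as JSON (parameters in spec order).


Mapping each described value to its parameter name:
  'Temperature value' -> value = 31.2
  'Unit of the input value' -> from_unit = "F"
  'Unit to convert to' -> to_unit = "C"
convert_temperature({"value": 31.2, "from_unit": "F", "to_unit": "C"})


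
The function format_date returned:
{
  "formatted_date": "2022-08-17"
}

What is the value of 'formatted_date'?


2022-08-17


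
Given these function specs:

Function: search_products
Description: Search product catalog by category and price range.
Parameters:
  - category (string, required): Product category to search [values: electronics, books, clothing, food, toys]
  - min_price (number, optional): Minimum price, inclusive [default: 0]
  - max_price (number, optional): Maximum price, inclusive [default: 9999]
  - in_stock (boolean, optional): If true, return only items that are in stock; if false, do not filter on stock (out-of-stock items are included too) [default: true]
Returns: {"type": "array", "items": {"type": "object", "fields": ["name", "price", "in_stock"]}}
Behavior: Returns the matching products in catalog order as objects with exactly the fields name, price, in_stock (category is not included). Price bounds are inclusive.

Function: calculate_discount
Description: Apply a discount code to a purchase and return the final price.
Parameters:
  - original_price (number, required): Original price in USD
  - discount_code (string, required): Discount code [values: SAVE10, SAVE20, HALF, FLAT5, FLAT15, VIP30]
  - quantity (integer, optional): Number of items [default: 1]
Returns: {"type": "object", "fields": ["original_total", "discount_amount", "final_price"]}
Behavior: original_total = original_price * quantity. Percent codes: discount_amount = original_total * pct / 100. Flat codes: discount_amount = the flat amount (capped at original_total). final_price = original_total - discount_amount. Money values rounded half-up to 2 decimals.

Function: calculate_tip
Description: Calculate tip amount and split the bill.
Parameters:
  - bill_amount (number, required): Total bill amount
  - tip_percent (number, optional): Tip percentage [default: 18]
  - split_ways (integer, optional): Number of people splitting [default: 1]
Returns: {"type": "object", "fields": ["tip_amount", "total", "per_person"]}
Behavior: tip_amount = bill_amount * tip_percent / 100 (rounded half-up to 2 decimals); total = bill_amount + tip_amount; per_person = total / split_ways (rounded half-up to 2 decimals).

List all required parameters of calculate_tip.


Parameters of calculate_tip and their required/optional flag:
  bill_amount: required
  tip_percent: optional
  split_ways: optional
bill_amount


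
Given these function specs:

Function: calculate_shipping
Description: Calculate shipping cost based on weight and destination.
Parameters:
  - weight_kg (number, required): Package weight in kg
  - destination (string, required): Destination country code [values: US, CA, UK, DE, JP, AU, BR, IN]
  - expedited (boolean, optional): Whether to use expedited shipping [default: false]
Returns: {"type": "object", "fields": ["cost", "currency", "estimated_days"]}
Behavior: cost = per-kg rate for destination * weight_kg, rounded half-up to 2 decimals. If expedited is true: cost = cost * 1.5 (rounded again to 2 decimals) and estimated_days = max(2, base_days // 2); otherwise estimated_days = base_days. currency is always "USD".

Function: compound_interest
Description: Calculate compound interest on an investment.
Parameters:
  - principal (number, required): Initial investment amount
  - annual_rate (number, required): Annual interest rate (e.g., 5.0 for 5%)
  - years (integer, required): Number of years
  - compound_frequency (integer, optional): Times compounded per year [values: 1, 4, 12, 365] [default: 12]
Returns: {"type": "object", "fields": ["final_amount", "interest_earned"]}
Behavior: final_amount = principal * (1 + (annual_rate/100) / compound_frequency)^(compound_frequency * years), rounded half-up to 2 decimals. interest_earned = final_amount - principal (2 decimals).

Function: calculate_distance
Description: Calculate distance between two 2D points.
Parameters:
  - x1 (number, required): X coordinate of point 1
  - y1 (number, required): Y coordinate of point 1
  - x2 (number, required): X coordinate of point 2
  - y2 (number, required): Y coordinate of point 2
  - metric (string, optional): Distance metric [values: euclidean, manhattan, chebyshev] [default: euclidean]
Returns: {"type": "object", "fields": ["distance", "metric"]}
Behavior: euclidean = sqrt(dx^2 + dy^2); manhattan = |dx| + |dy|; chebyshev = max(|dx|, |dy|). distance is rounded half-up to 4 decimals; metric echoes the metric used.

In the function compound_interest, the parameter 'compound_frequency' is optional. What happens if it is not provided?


The compound_interest spec declares:
  - compound_frequency (integer, optional): Times compounded per year [values: 1, 4, 12, 365] [default: 12]
It defaults to 12


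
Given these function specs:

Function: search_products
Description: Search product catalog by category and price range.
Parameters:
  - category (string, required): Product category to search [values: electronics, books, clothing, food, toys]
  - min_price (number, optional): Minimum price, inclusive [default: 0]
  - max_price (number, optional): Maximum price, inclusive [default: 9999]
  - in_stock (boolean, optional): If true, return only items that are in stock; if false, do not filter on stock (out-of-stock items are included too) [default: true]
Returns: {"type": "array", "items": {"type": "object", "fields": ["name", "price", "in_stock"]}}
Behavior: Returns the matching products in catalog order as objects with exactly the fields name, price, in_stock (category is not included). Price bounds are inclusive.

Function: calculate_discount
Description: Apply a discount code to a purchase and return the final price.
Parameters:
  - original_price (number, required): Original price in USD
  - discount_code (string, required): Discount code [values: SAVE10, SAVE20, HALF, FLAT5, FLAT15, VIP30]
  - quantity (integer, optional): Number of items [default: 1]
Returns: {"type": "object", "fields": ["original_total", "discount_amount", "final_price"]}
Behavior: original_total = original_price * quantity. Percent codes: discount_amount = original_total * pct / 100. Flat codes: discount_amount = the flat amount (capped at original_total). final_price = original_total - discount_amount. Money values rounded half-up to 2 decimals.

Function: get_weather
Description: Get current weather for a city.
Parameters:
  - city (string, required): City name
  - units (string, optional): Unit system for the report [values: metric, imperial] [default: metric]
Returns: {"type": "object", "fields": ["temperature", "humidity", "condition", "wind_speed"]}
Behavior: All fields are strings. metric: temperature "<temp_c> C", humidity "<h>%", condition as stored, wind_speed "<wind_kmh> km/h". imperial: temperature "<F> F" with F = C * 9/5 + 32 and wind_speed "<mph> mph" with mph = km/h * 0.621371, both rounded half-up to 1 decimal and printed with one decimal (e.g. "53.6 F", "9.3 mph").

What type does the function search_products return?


The search_products spec declares Returns: {"type": "array", "items": {"type": "object", "fields": ["name", "price", "in_stock"]}}
Type:
array


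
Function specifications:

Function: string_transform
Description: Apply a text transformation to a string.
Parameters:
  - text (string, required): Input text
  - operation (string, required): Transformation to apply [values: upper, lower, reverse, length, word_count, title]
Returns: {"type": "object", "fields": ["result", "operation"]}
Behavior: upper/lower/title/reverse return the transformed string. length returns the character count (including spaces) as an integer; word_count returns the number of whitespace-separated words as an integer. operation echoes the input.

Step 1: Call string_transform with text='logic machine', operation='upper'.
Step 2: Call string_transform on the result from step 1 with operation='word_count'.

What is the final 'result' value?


Step 1: string_transform(text='logic machine', operation='upper')
  -> result = 'LOGIC MACHINE'
Step 2: string_transform(text='LOGIC MACHINE', operation='word_count')
  words: LOGIC, MACHINE -> 2
  -> result = 2
2


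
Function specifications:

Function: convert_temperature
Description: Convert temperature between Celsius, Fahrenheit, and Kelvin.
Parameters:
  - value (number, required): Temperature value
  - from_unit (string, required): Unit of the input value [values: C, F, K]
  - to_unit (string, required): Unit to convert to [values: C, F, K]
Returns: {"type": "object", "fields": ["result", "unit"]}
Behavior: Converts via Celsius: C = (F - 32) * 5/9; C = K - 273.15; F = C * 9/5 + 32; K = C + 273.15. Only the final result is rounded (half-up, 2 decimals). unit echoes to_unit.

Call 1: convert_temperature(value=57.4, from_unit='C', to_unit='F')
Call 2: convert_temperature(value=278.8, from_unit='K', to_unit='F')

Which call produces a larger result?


Call 1:
  Input already in C: 57.4
  To F: 57.4 * 9/5 + 32 = 135.32
  Round to 2 decimals: 135.32
  -> 135.32 F
Call 2:
  To C: 278.8 - 273.15 = 5.65
  To F: 5.65 * 9/5 + 32 = 42.17
  Round to 2 decimals: 42.17
  -> 42.17 F
Call 1 (135.32 F)


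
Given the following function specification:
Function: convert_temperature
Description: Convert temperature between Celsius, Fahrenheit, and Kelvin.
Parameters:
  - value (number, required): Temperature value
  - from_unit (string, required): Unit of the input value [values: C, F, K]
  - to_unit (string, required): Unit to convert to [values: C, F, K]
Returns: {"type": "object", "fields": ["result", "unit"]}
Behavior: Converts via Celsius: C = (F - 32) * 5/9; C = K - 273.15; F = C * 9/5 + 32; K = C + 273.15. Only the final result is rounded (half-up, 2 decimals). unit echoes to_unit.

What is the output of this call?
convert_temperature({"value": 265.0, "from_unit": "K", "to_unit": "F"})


To C: 265 - 273.15 = -8.15
To F: -8.15 * 9/5 + 32 = 17.33
Round to 2 decimals: 17.33
Output:
{"result": 17.33, "unit": "F"}


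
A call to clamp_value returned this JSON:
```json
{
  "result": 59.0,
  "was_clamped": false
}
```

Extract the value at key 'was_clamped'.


false


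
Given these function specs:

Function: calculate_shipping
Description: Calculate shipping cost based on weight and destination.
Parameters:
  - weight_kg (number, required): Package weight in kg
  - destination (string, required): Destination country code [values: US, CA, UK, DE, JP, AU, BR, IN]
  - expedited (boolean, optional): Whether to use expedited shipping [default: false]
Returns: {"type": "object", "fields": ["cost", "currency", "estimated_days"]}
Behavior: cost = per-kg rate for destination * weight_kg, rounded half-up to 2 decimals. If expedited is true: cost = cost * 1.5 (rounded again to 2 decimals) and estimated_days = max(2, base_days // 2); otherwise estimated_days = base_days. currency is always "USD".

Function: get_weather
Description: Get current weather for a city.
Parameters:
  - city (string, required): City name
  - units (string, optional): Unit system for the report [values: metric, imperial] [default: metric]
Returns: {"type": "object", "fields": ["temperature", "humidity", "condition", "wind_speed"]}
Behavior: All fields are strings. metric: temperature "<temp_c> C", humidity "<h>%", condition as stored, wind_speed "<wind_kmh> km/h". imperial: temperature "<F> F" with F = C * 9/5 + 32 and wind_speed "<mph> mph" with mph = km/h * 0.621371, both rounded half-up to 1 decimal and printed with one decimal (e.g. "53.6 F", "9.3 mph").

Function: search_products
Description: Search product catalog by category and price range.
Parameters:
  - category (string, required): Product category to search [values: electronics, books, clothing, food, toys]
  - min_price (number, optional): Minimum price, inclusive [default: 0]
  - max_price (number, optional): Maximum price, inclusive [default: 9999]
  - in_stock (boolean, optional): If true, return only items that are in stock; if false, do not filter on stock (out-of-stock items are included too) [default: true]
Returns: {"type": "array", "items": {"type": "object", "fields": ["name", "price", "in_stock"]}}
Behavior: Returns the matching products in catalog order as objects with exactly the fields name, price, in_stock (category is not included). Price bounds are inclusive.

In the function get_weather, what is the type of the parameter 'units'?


The get_weather spec declares:
  - units (string, optional): Unit system for the report [values: metric, imperial] [default: metric]
Type:
string


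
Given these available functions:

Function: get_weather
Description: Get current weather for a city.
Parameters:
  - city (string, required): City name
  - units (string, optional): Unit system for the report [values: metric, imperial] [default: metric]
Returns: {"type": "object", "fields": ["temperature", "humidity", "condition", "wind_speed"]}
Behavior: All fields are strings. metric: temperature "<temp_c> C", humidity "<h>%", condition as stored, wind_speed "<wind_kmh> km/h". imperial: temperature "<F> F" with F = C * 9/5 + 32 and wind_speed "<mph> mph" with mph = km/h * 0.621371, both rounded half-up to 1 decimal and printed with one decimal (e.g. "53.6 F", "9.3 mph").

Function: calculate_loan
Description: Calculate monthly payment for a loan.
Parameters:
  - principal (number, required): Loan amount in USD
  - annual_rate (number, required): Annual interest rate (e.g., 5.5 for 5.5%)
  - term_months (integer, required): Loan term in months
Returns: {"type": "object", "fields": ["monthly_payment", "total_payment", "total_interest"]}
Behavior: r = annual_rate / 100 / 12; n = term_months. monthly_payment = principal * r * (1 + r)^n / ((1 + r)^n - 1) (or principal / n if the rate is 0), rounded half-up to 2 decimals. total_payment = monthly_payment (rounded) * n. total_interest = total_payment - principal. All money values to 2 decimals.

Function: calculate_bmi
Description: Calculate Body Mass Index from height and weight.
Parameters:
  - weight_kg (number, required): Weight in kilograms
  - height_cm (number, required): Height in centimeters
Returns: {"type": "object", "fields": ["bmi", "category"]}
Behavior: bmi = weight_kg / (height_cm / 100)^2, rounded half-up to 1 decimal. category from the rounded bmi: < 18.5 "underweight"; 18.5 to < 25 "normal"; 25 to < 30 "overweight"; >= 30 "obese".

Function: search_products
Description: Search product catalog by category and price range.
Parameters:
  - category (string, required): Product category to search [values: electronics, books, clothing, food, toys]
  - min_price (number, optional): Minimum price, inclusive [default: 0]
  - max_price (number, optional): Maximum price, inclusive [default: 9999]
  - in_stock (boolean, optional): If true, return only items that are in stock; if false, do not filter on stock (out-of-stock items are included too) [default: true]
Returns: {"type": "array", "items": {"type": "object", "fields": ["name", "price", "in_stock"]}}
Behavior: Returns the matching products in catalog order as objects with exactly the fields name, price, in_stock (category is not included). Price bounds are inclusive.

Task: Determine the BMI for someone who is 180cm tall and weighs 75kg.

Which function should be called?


The task needs a function whose description is: Calculate Body Mass Index from height and weight.
calculate_bmi


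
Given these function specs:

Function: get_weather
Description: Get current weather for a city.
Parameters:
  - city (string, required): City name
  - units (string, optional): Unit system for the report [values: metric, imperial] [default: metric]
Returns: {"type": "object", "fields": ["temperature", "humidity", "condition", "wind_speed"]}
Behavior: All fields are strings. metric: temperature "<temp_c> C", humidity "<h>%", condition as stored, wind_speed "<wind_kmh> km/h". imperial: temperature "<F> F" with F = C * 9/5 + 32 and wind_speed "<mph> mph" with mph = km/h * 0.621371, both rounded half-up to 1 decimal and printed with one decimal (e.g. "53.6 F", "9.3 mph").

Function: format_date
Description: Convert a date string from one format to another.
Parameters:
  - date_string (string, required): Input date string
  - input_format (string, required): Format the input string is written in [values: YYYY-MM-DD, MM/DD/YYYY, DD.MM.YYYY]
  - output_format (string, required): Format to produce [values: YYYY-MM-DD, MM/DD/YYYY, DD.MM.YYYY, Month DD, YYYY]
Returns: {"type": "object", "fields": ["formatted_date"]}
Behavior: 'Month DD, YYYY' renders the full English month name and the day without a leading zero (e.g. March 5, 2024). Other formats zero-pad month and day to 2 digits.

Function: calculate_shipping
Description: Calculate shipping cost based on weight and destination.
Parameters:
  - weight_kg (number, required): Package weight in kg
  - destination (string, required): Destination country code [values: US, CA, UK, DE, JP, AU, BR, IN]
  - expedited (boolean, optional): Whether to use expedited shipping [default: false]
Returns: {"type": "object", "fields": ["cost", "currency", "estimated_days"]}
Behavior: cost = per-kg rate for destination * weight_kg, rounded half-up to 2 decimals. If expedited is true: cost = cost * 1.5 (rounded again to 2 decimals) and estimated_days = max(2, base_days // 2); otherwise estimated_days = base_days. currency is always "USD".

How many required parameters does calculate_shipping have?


Parameters of calculate_shipping: weight_kg (required), destination (required), expedited (optional)
Required count:
2


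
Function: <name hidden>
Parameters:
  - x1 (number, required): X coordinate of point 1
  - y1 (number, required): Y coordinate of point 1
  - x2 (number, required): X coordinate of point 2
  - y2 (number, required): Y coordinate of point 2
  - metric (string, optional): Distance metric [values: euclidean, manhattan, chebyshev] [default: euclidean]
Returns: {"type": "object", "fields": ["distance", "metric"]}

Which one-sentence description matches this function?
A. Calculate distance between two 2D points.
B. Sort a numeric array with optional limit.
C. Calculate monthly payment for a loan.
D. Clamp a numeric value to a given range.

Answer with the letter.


Parameters x1, y1, x2, y2, metric and return ["distance", "metric"] fit: Calculate distance between two 2D points.
A


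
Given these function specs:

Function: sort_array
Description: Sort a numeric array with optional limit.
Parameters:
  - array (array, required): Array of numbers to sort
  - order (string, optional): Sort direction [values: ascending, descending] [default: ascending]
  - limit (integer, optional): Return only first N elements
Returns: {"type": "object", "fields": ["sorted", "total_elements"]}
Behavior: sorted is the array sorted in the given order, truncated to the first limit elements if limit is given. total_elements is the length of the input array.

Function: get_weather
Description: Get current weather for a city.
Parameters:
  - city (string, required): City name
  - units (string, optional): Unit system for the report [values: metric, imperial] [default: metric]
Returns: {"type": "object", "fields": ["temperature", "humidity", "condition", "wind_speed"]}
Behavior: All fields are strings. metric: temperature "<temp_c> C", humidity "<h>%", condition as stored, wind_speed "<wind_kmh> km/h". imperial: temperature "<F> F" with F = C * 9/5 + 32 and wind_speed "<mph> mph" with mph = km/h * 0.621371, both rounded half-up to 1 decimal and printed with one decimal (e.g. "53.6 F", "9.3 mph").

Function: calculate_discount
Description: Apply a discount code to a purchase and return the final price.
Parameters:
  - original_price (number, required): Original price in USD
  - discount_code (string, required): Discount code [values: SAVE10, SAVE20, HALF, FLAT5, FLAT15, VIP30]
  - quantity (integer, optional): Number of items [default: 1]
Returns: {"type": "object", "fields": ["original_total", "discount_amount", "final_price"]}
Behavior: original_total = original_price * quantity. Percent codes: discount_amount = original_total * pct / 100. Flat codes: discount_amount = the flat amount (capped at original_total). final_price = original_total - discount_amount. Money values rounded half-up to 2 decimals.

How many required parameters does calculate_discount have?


Parameters of calculate_discount: original_price (required), discount_code (required), quantity (optional)
Required count:
2


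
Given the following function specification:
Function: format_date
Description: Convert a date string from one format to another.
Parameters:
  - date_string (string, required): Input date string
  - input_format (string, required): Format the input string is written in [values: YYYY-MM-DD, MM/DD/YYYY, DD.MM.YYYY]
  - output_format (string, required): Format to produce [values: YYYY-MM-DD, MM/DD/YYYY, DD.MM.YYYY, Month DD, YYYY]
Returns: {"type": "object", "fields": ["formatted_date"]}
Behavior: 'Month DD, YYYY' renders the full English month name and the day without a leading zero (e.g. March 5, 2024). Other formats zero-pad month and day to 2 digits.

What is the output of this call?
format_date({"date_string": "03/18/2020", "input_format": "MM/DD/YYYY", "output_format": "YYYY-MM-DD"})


Parse '03/18/2020' as MM/DD/YYYY: year=2020, month=3, day=18
Render as YYYY-MM-DD: 2020-03-18
Output:
{"formatted_date": "2020-03-18"}


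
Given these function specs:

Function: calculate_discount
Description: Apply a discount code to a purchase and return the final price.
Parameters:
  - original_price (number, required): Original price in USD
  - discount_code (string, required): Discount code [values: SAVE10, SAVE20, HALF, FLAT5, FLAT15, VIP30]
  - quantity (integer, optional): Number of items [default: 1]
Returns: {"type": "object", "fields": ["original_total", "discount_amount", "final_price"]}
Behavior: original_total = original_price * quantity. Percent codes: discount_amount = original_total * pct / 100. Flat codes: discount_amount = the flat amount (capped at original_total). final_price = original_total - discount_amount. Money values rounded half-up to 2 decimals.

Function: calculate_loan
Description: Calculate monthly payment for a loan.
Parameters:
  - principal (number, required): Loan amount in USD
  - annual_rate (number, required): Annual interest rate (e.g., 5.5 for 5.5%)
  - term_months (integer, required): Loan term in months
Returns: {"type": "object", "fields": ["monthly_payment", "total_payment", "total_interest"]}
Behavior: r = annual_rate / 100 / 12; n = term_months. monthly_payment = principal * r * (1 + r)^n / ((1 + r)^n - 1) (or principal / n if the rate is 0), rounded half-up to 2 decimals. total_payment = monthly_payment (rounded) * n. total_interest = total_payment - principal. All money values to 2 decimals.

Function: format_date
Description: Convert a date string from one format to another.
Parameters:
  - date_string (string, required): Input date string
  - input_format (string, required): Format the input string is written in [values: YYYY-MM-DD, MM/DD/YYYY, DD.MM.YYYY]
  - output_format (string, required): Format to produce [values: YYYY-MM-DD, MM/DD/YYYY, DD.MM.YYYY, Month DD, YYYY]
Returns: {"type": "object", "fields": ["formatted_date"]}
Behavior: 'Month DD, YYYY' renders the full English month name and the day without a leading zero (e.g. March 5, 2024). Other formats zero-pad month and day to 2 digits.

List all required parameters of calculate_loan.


Parameters of calculate_loan and their required/optional flag:
  principal: required
  annual_rate: required
  term_months: required
annual_rate, principal, term_months


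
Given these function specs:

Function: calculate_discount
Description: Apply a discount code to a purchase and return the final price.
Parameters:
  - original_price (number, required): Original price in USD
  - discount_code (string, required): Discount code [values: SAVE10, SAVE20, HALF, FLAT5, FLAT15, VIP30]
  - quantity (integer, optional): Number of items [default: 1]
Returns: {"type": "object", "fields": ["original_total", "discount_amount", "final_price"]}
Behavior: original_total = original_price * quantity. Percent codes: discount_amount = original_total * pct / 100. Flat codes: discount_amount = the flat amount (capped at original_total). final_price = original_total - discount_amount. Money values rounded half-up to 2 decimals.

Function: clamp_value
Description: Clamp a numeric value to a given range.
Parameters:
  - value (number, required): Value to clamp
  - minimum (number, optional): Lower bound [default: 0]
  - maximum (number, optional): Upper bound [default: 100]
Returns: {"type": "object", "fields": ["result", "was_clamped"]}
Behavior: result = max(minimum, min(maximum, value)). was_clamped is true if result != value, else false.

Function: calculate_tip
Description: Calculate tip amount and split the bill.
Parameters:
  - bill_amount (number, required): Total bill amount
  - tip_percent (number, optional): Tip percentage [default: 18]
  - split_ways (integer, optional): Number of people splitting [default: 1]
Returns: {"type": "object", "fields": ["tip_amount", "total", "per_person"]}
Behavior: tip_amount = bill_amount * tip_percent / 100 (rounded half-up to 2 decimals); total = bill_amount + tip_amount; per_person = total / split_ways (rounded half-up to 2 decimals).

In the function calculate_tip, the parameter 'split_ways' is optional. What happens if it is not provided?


The calculate_tip spec declares:
  - split_ways (integer, optional): Number of people splitting [default: 1]
It defaults to 1


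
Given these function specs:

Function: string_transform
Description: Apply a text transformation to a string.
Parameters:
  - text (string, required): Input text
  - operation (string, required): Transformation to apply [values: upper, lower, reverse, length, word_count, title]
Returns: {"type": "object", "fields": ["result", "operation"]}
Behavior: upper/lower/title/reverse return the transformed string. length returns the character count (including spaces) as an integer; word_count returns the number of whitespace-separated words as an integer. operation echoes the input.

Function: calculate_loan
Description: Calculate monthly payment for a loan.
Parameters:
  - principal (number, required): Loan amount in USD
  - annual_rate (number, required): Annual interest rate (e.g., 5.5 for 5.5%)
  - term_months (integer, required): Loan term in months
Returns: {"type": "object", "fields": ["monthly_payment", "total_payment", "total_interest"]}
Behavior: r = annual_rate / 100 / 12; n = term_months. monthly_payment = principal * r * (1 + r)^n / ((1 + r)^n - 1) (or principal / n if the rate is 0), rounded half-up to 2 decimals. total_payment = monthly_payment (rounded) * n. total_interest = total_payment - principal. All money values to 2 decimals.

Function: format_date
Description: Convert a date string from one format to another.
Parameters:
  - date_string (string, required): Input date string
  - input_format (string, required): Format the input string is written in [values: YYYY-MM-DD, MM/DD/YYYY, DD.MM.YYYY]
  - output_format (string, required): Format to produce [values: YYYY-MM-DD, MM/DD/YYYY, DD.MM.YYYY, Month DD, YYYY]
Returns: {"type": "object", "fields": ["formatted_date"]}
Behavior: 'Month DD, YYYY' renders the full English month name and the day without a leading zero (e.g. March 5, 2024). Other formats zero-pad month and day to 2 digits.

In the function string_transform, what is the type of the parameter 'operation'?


The string_transform spec declares:
  - operation (string, required): Transformation to apply [values: upper, lower, reverse, length, word_count, title]
Type:
string


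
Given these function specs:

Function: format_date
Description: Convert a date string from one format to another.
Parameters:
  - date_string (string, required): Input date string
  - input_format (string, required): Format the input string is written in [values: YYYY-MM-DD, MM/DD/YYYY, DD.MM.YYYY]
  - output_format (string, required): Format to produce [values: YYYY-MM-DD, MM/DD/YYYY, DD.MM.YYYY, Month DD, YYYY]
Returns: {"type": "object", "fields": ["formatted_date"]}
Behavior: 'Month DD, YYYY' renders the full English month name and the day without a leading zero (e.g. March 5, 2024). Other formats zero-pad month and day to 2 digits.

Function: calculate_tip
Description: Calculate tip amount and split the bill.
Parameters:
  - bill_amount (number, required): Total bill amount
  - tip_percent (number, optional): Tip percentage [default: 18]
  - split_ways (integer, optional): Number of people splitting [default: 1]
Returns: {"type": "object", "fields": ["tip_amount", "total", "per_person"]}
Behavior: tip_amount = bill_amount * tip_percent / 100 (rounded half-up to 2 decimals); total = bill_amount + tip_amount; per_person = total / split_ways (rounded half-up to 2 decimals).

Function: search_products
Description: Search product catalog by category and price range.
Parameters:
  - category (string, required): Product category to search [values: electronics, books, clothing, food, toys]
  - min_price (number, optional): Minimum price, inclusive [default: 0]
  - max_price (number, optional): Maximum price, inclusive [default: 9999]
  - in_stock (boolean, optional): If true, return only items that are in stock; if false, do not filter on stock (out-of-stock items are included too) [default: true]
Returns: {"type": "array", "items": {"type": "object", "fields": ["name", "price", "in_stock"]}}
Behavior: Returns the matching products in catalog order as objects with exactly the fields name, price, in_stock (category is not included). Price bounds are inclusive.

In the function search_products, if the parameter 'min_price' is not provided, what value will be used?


The search_products spec declares:
  - min_price (number, optional): Minimum price, inclusive [default: 0]
Default:
0


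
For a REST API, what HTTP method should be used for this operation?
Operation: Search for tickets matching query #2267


GET = read, POST = create, PUT = update/replace, DELETE = remove
This operation is a read.
GET


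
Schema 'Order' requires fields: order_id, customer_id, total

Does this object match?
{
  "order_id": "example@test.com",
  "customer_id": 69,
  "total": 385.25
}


Checking required fields... All present.
Valid - all required fields present


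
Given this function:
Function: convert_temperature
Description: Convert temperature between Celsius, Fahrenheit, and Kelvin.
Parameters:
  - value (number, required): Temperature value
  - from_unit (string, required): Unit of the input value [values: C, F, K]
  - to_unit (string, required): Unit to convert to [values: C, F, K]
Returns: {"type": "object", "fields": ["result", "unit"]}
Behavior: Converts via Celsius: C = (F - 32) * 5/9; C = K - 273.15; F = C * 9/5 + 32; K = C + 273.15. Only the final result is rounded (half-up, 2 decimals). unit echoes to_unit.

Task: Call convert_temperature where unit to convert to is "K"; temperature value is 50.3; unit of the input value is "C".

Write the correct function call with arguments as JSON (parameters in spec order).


Mapping each described value to its parameter name:
  'Unit to convert to' -> to_unit = "K"
  'Temperature value' -> value = 50.3
  'Unit of the input value' -> from_unit = "C"
convert_temperature({"value": 50.3, "from_unit": "C", "to_unit": "K"})
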